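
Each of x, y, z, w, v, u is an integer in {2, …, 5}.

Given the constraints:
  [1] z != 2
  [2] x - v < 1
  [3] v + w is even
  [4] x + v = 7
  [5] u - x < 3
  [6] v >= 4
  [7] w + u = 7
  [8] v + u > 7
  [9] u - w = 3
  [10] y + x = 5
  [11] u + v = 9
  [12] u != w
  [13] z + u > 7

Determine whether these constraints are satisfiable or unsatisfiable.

Satisfiable

The assignment x = 3, y = 2, z = 3, w = 2, v = 4, u = 5 works:
  constraint 2 holds since x - v = -1.
  constraint 4 holds since x + v = 7.
  constraint 5 holds since u - x = 2.
The rest check out directly.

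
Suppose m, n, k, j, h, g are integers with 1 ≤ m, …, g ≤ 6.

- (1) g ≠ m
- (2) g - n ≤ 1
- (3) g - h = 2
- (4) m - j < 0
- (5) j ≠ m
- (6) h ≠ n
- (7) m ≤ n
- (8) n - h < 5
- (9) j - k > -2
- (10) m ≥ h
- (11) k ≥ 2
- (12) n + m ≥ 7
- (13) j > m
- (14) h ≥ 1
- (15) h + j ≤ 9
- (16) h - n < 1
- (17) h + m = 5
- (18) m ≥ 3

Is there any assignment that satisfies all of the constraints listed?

Satisfiable

Setting (m, n, k, j, h, g) = (3, 4, 4, 4, 2, 4) satisfies everything: constraint 2: g - n = 0; constraint 3: g - h = 2; constraint 4: m - j = -1, and the others follow.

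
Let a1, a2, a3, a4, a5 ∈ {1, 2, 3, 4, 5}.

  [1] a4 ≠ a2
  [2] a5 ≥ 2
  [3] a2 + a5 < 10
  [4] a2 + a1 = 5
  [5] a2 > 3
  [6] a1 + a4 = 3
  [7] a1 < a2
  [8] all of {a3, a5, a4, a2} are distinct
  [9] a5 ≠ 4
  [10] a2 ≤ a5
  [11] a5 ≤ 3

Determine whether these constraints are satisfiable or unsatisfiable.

From constraint 5: a2 ≥ 4. From constraints 10 and 11: a2 ≤ a5 and a5 ≤ 3, so a2 ≤ 3. But 3 < 4, so no value of a2 works.

Unsatisfiable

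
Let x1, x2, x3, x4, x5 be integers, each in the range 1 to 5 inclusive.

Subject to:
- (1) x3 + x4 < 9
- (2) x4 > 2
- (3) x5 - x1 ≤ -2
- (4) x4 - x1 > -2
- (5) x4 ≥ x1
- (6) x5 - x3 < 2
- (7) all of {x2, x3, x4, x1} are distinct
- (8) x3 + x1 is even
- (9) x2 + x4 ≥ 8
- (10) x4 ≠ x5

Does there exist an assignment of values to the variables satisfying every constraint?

Satisfiable

Setting (x1, x2, x3, x4, x5) = (4, 3, 2, 5, 2) satisfies everything: constraint 1: x3 + x4 = 7; constraint 3: x5 - x1 = -2; constraint 4: x4 - x1 = 1, and the others follow.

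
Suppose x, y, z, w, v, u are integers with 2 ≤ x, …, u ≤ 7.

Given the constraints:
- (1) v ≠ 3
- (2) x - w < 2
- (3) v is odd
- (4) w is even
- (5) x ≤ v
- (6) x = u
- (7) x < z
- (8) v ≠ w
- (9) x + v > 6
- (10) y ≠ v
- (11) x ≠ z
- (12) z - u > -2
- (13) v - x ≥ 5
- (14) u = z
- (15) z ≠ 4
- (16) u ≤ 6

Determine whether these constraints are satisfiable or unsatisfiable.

From constraints 6 and 14, x = u = z, so x = z. But constraint 11 says x ≠ z. Contradiction.

Unsatisfiable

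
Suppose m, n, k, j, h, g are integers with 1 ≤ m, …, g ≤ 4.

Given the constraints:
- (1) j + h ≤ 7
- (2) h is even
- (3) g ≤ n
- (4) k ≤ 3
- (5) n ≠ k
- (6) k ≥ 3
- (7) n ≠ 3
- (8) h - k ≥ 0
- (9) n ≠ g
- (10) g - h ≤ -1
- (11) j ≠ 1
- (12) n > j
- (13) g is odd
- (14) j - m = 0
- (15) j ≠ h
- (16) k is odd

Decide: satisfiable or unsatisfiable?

The assignment m = 3, n = 4, k = 3, j = 3, h = 4, g = 1 works:
  constraint 1 holds since j + h = 7.
  constraint 8 holds since h - k = 1.
The rest check out directly.

Satisfiable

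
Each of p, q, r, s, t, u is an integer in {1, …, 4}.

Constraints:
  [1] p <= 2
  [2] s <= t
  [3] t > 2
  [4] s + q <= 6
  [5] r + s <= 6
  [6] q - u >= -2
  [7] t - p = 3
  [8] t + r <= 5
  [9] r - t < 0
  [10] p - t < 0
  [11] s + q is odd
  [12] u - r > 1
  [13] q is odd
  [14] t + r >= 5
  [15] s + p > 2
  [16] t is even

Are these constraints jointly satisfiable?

Satisfiable

Try p = 1, q = 1, r = 1, s = 4, t = 4, u = 3.
Check constraint 4: s + q = 5; constraint 5: r + s = 5; constraint 6: q - u = -2. The remaining constraints are straightforward to verify.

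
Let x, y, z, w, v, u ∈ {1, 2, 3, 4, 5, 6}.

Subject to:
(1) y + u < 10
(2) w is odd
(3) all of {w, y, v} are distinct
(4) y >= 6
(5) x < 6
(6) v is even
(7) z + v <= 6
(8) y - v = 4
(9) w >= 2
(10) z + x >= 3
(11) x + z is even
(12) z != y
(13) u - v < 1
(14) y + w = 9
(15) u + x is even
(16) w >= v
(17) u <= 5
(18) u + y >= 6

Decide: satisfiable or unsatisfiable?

Setting (x, y, z, w, v, u) = (3, 6, 3, 3, 2, 1) satisfies everything: constraint 1: y + u = 7; constraint 7: z + v = 5, and the others follow.

Satisfiable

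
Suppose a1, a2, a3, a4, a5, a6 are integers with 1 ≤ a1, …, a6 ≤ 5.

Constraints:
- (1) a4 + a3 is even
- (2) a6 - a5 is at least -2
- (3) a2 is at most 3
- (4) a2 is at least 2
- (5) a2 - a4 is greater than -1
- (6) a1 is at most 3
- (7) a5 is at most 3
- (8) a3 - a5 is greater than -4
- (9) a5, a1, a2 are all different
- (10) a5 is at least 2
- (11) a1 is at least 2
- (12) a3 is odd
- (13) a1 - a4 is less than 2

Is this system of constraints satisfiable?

Constraints 3, 4, 6, 7, 10, and 11 confine each of a5, a1, a2 to the 2 values {2, 3}.
Constraint 9 requires all 3 of them to be distinct, but only 2 values are available — impossible by the pigeonhole principle.

Unsatisfiable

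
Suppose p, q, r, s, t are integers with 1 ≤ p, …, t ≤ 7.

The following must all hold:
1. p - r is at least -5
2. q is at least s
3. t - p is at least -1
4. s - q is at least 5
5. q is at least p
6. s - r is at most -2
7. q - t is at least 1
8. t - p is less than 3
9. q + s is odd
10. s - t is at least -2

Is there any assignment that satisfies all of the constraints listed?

Unsatisfiable

Constraints 1, 3, 4, 6, and 7 give t − p ≥ -1, p − r ≥ -5, r − s ≥ 2, s − q ≥ 5, q − t ≥ 1.
Adding all 5 inequalities: the left sides telescope to 0, and the right sides sum to (-1) + (-5) + 2 + 5 + 1 = 2. So 0 ≥ 2, which is false.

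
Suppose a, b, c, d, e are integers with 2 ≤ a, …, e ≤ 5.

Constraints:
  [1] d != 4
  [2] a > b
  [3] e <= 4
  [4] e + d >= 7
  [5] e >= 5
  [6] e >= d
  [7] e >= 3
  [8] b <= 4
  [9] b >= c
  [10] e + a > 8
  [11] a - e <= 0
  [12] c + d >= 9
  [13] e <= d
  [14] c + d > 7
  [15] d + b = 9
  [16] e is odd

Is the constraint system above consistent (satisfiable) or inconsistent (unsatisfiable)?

From constraints 8 and 9: c ≤ b ≤ 4. From constraints 3 and 6: d ≤ e ≤ 4. Hence c + d ≤ 8. But constraint 12 requires c + d ≥ 9, and 9 > 8. Contradiction.

Unsatisfiable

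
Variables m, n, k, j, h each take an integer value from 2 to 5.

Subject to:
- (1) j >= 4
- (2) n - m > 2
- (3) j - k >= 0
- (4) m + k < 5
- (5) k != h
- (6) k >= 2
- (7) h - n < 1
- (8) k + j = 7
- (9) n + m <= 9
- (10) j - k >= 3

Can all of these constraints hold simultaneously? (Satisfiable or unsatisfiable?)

Try m = 2, n = 5, k = 2, j = 5, h = 4.
Check constraint 2: n - m = 3; constraint 3: j - k = 3. The remaining constraints are straightforward to verify.

Satisfiable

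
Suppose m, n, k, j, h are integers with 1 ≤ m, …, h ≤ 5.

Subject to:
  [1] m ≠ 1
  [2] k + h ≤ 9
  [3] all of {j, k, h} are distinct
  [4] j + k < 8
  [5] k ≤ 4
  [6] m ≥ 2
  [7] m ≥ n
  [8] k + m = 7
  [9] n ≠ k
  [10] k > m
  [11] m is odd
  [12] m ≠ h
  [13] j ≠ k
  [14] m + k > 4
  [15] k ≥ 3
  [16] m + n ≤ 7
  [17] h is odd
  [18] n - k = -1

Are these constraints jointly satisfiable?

One satisfying assignment is m = 3, n = 3, k = 4, j = 3, h = 5.
For the less obvious constraints — constraint 2: k + h = 9; constraint 4: j + k = 7 — and the others hold by inspection.

Satisfiable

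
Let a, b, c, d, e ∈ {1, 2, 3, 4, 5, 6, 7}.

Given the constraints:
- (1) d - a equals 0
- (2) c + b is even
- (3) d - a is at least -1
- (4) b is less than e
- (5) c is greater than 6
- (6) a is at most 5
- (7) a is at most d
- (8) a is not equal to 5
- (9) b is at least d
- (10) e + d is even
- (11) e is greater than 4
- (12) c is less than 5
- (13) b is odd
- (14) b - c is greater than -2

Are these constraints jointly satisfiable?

Unsatisfiable

From constraint 5: c ≥ 7. From constraint 12: c ≤ 4. But 4 < 7, so no value of c works.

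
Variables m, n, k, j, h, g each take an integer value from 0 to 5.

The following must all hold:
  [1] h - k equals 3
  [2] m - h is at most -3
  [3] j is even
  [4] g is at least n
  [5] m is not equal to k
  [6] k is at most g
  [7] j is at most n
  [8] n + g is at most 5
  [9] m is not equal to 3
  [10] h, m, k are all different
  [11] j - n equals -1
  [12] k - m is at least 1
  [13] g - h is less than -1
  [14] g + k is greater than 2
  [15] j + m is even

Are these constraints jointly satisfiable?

Setting (m, n, k, j, h, g) = (0, 1, 1, 0, 4, 2) satisfies everything: constraint 1: h - k = 3; constraint 2: m - h = -4; constraint 8: n + g = 3, and the others follow.

Satisfiable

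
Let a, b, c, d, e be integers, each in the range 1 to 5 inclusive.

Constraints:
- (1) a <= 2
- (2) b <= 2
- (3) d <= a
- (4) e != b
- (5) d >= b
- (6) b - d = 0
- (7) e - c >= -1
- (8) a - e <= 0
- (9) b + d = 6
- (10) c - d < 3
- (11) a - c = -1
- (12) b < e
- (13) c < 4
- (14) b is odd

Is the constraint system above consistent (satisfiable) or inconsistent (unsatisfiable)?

From constraint 2: b ≤ 2. From constraints 1 and 3: d ≤ a ≤ 2. Hence b + d ≤ 4. But constraint 9 requires b + d = 6, and 6 > 4. Contradiction.

Unsatisfiable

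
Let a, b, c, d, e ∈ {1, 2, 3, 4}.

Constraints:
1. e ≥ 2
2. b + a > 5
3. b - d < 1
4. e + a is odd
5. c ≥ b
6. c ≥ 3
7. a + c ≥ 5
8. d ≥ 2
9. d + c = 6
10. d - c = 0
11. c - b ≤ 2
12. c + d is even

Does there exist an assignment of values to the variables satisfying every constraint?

One satisfying assignment is a = 3, b = 3, c = 3, d = 3, e = 4.
For the less obvious constraints — constraint 2: b + a = 6; constraint 3: b - d = 0; constraint 7: a + c = 6 — and the others hold by inspection.

Satisfiable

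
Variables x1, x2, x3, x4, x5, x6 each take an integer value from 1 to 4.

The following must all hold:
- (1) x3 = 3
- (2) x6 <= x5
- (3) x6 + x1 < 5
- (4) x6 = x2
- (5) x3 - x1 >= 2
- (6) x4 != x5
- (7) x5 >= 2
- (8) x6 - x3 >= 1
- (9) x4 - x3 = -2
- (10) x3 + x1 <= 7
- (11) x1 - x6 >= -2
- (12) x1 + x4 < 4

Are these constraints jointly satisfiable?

Constraints 5, 8, and 11 give x1 − x6 ≥ -2, x6 − x3 ≥ 1, x3 − x1 ≥ 2.
Adding all 3 inequalities: the left sides telescope to 0, and the right sides sum to (-2) + 1 + 2 = 1. So 0 ≥ 1, which is false.

Unsatisfiable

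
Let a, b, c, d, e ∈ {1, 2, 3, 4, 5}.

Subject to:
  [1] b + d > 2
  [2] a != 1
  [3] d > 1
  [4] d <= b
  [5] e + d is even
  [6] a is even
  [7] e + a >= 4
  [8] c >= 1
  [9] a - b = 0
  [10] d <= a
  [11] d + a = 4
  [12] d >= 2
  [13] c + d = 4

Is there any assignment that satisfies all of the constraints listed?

Take a = 2, b = 2, c = 2, d = 2, e = 2. Then constraint 1: b + d = 4; constraint 7: e + a = 4; constraint 9: a - b = 0, and every other listed constraint is also met.

Satisfiable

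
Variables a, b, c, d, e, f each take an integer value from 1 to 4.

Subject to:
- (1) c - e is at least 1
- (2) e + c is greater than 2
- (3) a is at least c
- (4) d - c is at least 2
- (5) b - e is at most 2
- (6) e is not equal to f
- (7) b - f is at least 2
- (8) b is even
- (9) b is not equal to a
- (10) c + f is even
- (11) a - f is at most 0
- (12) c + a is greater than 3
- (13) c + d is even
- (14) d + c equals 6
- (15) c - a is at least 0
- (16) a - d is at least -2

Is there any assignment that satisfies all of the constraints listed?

Unsatisfiable

Constraints 1, 4, 5, 7, 11, and 16 give d − c ≥ 2, c − e ≥ 1, e − b ≥ -2, b − f ≥ 2, f − a ≥ 0, a − d ≥ -2.
Adding all 6 inequalities: the left sides telescope to 0, and the right sides sum to 2 + 1 + (-2) + 2 + 0 + (-2) = 1. So 0 ≥ 1, which is false.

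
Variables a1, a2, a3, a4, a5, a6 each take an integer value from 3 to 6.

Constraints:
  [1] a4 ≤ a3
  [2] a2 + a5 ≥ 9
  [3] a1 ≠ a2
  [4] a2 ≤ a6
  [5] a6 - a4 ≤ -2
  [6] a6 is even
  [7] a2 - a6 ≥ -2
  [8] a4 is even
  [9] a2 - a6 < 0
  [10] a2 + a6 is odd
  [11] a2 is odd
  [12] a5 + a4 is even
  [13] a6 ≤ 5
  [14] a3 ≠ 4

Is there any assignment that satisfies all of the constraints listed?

Satisfiable

Try a1 = 5, a2 = 3, a3 = 6, a4 = 6, a5 = 6, a6 = 4.
Check constraint 2: a2 + a5 = 9; constraint 5: a6 - a4 = -2; constraint 7: a2 - a6 = -1. The remaining constraints are straightforward to verify.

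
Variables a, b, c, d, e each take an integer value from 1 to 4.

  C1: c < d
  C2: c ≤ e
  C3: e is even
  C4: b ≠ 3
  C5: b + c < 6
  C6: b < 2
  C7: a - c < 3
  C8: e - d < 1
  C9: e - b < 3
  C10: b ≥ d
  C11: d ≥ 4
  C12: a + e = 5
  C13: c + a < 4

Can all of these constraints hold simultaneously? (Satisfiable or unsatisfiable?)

Unsatisfiable

From constraints 10 and 11: b ≥ d and d ≥ 4, so b ≥ 4. From constraint 6: b ≤ 1. But 1 < 4, so no value of b works.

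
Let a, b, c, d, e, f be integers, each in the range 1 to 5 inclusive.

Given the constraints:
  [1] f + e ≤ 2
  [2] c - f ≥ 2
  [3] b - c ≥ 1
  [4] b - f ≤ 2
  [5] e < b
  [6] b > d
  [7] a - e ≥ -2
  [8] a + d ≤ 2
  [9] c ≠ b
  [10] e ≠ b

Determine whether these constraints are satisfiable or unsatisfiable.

Constraints 2, 3, and 4 give f − b ≥ -2, b − c ≥ 1, c − f ≥ 2.
Adding all 3 inequalities: the left sides telescope to 0, and the right sides sum to (-2) + 1 + 2 = 1. So 0 ≥ 1, which is false.

Unsatisfiable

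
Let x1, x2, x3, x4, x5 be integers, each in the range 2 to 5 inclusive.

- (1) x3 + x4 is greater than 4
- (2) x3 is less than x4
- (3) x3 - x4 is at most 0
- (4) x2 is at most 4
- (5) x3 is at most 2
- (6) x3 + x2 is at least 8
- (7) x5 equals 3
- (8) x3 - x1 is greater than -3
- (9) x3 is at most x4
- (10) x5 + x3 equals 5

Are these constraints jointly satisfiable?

From constraint 5: x3 ≤ 2. From constraint 4: x2 ≤ 4. Hence x3 + x2 ≤ 6. But constraint 6 requires x3 + x2 ≥ 8, and 8 > 6. Contradiction.

Unsatisfiable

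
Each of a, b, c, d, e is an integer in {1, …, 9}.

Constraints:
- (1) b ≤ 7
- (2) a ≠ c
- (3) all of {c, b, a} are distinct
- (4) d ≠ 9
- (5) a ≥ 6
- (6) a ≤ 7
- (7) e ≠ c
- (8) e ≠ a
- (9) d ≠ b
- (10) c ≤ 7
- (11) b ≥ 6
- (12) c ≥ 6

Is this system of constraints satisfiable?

Constraints 1, 5, 6, 10, 11, and 12 confine each of c, b, a to the 2 values {6, 7}.
Constraint 3 requires all 3 of them to be distinct, but only 2 values are available — impossible by the pigeonhole principle.

Unsatisfiable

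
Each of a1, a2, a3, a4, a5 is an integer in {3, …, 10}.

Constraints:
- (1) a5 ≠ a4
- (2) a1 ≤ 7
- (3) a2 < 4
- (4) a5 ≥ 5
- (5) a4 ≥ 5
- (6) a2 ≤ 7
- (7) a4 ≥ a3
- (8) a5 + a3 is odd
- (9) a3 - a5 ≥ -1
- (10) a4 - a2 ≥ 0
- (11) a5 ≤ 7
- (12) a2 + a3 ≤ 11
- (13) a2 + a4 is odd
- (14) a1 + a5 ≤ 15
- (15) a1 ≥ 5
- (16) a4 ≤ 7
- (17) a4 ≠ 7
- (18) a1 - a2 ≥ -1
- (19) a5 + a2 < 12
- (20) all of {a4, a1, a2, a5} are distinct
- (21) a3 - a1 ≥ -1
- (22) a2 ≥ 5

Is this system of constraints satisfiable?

Constraints 2, 4, 5, 6, 11, 15, 16, and 22 confine each of a4, a1, a2, a5 to the 3 values {5, …, 7}.
Constraint 20 requires all 4 of them to be distinct, but only 3 values are available — impossible by the pigeonhole principle.

Unsatisfiable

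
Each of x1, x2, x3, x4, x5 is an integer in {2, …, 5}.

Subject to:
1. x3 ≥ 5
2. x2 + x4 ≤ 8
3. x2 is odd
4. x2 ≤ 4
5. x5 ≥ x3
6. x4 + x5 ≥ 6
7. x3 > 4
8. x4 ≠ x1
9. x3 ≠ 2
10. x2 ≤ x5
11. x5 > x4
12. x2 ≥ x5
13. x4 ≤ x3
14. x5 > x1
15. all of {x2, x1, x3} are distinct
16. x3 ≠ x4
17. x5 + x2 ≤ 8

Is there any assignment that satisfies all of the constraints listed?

Unsatisfiable

From constraints 1 and 5: x5 ≥ x3 and x3 ≥ 5, so x5 ≥ 5. From constraints 4 and 12: x5 ≤ x2 and x2 ≤ 4, so x5 ≤ 4. But 4 < 5, so no value of x5 works.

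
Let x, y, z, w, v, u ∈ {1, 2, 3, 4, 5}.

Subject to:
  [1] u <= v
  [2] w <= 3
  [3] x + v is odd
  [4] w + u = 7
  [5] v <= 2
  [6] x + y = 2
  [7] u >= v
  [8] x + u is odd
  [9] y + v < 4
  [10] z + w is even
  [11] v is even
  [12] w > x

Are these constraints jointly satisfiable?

From constraint 2: w ≤ 3. From constraints 1 and 5: u ≤ v ≤ 2. Hence w + u ≤ 5. But constraint 4 requires w + u = 7, and 7 > 5. Contradiction.

Unsatisfiable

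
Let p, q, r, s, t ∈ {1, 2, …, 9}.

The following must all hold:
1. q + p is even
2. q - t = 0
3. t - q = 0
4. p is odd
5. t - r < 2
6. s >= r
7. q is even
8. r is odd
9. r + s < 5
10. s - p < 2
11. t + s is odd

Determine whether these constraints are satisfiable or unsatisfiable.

Constraint 7 makes q even and constraint 4 makes p odd, so q + p must be odd. Constraint 1 says q + p is even — contradiction.

Unsatisfiable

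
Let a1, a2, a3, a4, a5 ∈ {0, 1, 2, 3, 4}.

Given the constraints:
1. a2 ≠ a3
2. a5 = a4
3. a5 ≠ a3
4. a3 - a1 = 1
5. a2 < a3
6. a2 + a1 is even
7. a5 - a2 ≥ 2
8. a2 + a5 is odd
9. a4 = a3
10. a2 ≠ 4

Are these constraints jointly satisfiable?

Unsatisfiable

From constraints 2 and 9, a5 = a4 = a3, so a5 = a3. But constraint 3 says a5 ≠ a3. Contradiction.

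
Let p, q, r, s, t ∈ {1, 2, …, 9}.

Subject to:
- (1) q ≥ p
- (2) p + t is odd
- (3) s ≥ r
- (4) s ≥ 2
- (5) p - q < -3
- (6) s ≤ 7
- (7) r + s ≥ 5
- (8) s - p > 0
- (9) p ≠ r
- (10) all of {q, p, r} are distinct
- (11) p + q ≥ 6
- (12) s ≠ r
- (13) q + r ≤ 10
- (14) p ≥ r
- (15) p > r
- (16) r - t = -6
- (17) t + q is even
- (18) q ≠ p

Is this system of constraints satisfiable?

Satisfiable

The assignment p = 2, q = 7, r = 1, s = 5, t = 7 works:
  constraint 5 holds since p - q = -5.
  constraint 7 holds since r + s = 6.
The rest check out directly.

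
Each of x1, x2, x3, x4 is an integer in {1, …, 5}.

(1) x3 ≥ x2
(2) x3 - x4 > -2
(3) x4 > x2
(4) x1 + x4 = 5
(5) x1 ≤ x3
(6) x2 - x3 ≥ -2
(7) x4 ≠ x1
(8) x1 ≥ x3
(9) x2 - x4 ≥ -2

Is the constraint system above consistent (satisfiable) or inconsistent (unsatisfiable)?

Satisfiable

The assignment x1 = 2, x2 = 1, x3 = 2, x4 = 3 works:
  constraint 2 holds since x3 - x4 = -1.
  constraint 4 holds since x1 + x4 = 5.
  constraint 6 holds since x2 - x3 = -1.
The rest check out directly.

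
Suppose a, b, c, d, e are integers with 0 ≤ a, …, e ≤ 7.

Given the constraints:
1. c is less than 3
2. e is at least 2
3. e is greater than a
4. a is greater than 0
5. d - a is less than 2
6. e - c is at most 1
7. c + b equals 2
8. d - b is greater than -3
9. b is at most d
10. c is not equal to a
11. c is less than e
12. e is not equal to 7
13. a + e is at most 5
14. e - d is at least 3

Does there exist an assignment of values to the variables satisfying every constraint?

Try a = 1, b = 0, c = 2, d = 0, e = 3.
Check constraint 5: d - a = -1; constraint 6: e - c = 1. The remaining constraints are straightforward to verify.

Satisfiable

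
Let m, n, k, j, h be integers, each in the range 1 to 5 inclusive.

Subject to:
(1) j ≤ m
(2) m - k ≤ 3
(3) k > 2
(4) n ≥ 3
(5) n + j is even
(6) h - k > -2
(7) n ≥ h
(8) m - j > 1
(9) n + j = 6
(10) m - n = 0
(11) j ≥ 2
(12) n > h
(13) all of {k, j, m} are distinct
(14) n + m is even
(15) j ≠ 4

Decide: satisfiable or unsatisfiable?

Satisfiable

Setting (m, n, k, j, h) = (4, 4, 3, 2, 3) satisfies everything: constraint 2: m - k = 1; constraint 6: h - k = 0, and the others follow.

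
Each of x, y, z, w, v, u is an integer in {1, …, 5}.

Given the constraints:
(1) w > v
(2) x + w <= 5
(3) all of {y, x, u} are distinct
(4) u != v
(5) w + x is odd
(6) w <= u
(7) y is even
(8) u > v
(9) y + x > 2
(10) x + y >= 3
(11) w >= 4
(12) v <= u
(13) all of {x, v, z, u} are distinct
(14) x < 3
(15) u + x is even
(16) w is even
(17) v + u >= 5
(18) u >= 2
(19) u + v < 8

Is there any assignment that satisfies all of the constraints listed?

Satisfiable

The assignment x = 1, y = 4, z = 3, w = 4, v = 2, u = 5 works:
  constraint 2 holds since x + w = 5.
  constraint 9 holds since y + x = 5.
The rest check out directly.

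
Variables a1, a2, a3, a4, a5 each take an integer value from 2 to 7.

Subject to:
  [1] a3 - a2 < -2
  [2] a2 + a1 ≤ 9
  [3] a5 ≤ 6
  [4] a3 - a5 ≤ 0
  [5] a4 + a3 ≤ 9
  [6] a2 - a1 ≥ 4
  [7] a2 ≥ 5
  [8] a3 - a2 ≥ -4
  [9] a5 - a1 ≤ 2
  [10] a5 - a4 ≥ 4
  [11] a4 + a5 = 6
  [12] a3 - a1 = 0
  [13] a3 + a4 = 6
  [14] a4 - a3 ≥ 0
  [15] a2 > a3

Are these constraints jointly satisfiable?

Unsatisfiable

Constraints 6, 8, 9, 10, and 14 give a3 − a2 ≥ -4, a2 − a1 ≥ 4, a1 − a5 ≥ -2, a5 − a4 ≥ 4, a4 − a3 ≥ 0.
Adding all 5 inequalities: the left sides telescope to 0, and the right sides sum to (-4) + 4 + (-2) + 4 + 0 = 2. So 0 ≥ 2, which is false.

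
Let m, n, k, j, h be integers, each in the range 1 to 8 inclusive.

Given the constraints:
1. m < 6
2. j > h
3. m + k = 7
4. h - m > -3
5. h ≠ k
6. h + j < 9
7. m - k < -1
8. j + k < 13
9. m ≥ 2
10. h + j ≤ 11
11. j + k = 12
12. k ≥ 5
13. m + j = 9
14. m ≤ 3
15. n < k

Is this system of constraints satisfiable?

Satisfiable

Take m = 2, n = 1, k = 5, j = 7, h = 1. Then constraint 3: m + k = 7; constraint 4: h - m = -1; constraint 6: h + j = 8, and every other listed constraint is also met.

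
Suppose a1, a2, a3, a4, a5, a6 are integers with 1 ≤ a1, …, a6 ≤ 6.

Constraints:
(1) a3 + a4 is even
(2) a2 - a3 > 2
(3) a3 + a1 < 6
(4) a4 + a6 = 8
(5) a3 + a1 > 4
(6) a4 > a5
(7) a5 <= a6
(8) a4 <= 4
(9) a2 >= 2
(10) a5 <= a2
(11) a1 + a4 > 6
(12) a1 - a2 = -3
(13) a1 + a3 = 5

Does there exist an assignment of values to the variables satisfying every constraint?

Take a1 = 3, a2 = 6, a3 = 2, a4 = 4, a5 = 3, a6 = 4. Then constraint 2: a2 - a3 = 4; constraint 3: a3 + a1 = 5, and every other listed constraint is also met.

Satisfiable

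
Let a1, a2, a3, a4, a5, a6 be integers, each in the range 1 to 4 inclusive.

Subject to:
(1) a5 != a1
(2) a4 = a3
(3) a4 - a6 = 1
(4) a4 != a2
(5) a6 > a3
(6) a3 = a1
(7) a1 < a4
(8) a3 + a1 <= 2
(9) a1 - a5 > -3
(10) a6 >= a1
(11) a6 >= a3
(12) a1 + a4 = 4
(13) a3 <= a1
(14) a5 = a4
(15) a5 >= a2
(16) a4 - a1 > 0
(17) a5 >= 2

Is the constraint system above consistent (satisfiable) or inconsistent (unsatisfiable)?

Unsatisfiable

From constraints 2, 6, and 14, a5 = a4 = a3 = a1, so a5 = a1. But constraint 1 says a5 ≠ a1. Contradiction.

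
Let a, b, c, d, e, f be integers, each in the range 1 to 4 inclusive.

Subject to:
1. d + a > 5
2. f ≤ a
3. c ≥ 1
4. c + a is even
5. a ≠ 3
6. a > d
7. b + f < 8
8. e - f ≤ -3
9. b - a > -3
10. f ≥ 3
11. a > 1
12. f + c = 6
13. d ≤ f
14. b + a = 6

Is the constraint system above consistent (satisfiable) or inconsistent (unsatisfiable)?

Satisfiable

Take a = 4, b = 2, c = 2, d = 3, e = 1, f = 4. Then constraint 1: d + a = 7; constraint 7: b + f = 6, and every other listed constraint is also met.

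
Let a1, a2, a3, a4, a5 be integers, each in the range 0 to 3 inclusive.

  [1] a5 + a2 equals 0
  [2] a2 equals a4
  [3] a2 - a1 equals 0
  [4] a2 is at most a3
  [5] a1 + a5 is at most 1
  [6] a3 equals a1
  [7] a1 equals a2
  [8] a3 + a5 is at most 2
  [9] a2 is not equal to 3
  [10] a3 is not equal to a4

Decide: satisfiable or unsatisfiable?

Unsatisfiable

From constraints 2, 6, and 7, a3 = a1 = a2 = a4, so a3 = a4. But constraint 10 says a3 ≠ a4. Contradiction.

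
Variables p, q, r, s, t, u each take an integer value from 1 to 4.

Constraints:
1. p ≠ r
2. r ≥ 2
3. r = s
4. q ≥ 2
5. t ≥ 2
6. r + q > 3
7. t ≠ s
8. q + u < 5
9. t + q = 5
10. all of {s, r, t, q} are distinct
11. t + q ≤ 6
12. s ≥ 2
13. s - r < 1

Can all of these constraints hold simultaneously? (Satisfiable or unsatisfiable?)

Constraints 2, 4, 5, and 12 confine each of s, r, t, q to the 3 values {2, …, 4} (the domain already gives each ≤ 4).
Constraint 10 requires all 4 of them to be distinct, but only 3 values are available — impossible by the pigeonhole principle.

Unsatisfiable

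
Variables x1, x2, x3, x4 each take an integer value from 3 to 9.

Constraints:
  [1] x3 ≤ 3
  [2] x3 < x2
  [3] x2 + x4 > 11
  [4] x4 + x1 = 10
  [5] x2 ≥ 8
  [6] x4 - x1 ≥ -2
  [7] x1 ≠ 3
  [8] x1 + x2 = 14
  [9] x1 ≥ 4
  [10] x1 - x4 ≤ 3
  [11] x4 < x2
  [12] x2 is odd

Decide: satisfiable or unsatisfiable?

Satisfiable

Setting (x1, x2, x3, x4) = (5, 9, 3, 5) satisfies everything: constraint 3: x2 + x4 = 14; constraint 4: x4 + x1 = 10; constraint 6: x4 - x1 = 0, and the others follow.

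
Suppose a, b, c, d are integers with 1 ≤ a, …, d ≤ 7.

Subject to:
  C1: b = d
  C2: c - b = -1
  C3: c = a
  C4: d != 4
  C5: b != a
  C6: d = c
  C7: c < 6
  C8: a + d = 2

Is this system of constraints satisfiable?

Unsatisfiable

From constraints 1, 3, and 6, b = d = c = a, so b = a. But constraint 5 says b ≠ a. Contradiction.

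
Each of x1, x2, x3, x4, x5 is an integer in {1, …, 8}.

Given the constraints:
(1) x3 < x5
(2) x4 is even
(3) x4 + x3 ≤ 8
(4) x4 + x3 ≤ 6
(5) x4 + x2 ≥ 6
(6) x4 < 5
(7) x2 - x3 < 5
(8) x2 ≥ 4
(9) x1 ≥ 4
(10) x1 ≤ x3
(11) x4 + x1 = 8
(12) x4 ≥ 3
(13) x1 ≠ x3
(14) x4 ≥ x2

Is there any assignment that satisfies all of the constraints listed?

From constraints 8 and 14: x4 ≥ x2 ≥ 4. From constraints 9 and 10: x3 ≥ x1 ≥ 4. Hence x4 + x3 ≥ 8. But constraint 4 requires x4 + x3 ≤ 6, and 6 < 8. Contradiction.

Unsatisfiable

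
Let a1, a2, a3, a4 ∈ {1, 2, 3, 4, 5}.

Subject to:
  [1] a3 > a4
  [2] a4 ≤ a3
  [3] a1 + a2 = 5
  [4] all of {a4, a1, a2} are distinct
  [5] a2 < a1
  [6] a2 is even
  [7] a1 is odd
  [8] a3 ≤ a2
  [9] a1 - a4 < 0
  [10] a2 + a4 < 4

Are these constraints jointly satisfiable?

Unsatisfiable

Constraints 2, 5, 8, and 9 give a2 < a1, a1 < a4, a4 ≤ a3, a3 ≤ a2. Chaining: a2 < a1 < a4 ≤ a3 ≤ a2, which forces a2 < a2 — impossible.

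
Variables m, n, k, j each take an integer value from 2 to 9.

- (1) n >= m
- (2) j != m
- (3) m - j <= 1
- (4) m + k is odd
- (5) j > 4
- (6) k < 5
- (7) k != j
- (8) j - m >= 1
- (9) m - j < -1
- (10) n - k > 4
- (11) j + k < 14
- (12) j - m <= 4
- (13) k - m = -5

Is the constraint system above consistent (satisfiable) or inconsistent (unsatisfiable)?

Satisfiable

Try m = 7, n = 7, k = 2, j = 9.
Check constraint 3: m - j = -2; constraint 8: j - m = 2; constraint 9: m - j = -2. The remaining constraints are straightforward to verify.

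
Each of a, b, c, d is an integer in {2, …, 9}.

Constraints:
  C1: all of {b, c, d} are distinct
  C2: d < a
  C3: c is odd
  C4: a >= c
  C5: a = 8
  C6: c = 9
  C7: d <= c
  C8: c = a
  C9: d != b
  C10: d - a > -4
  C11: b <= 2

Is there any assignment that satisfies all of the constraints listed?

Unsatisfiable

Constraint 6 fixes c = 9 and constraint 5 fixes a = 8, but constraint 8 requires c = a. Since 9 ≠ 8, contradiction.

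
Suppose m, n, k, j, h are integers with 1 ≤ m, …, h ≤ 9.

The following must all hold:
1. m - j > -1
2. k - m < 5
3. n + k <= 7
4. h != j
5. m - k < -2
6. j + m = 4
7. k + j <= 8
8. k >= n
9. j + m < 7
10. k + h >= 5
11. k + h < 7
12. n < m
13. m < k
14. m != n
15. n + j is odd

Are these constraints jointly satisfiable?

Satisfiable

Try m = 2, n = 1, k = 5, j = 2, h = 1.
Check constraint 1: m - j = 0; constraint 2: k - m = 3. The remaining constraints are straightforward to verify.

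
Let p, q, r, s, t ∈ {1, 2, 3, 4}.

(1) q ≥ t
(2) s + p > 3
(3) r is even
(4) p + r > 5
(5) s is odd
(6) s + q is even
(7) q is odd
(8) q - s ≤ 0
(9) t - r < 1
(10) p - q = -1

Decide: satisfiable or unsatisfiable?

Setting (p, q, r, s, t) = (2, 3, 4, 3, 2) satisfies everything: constraint 2: s + p = 5; constraint 4: p + r = 6; constraint 8: q - s = 0, and the others follow.

Satisfiable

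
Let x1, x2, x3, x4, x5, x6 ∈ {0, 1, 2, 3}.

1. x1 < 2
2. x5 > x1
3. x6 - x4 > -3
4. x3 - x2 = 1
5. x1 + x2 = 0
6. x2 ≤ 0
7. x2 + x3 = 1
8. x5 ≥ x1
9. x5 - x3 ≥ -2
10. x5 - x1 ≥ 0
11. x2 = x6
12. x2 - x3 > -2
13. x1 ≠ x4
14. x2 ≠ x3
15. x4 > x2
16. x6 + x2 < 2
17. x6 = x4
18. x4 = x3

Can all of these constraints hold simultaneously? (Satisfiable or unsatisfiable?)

Unsatisfiable

From constraints 11, 17, and 18, x2 = x6 = x4 = x3, so x2 = x3. But constraint 14 says x2 ≠ x3. Contradiction.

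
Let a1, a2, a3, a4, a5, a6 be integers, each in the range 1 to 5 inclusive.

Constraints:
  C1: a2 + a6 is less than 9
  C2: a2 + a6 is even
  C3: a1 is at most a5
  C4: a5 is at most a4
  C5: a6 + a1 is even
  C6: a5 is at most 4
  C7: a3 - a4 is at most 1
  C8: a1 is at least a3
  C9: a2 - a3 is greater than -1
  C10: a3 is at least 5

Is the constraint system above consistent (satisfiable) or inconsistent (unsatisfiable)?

From constraints 8 and 10: a1 ≥ a3 and a3 ≥ 5, so a1 ≥ 5. From constraints 3 and 6: a1 ≤ a5 and a5 ≤ 4, so a1 ≤ 4. But 4 < 5, so no value of a1 works.

Unsatisfiable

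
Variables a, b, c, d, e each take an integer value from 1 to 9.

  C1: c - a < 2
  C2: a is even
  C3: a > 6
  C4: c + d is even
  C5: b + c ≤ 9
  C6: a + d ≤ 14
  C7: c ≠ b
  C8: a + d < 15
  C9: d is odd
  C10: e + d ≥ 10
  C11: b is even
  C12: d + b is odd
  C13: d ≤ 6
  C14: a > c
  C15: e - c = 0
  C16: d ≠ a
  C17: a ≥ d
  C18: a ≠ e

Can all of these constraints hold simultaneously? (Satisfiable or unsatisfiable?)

The assignment a = 8, b = 2, c = 7, d = 5, e = 7 works:
  constraint 1 holds since c - a = -1.
  constraint 5 holds since b + c = 9.
The rest check out directly.

Satisfiable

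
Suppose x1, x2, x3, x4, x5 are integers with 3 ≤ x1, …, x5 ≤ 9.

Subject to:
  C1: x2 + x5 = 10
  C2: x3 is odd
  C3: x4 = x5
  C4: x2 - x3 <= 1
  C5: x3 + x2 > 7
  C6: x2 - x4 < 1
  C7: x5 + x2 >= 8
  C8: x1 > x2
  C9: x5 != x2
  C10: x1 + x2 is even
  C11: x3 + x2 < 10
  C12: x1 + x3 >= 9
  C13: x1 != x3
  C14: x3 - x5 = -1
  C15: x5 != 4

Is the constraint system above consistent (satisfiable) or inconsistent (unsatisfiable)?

Take x1 = 6, x2 = 4, x3 = 5, x4 = 6, x5 = 6. Then constraint 1: x2 + x5 = 10; constraint 4: x2 - x3 = -1, and every other listed constraint is also met.

Satisfiable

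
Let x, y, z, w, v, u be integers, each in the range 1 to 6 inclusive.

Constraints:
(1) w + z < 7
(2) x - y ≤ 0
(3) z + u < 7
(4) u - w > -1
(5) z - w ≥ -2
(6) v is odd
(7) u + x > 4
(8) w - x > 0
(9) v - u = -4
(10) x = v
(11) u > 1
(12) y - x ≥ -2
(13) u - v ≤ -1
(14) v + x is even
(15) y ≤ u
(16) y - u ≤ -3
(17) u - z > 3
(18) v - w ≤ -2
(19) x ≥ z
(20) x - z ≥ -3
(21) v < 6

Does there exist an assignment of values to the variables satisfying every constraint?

Constraints 2, 5, 13, 16, 18, and 20 give u − y ≥ 3, y − x ≥ 0, x − z ≥ -3, z − w ≥ -2, w − v ≥ 2, v − u ≥ 1.
Adding all 6 inequalities: the left sides telescope to 0, and the right sides sum to 3 + 0 + (-3) + (-2) + 2 + 1 = 1. So 0 ≥ 1, which is false.

Unsatisfiable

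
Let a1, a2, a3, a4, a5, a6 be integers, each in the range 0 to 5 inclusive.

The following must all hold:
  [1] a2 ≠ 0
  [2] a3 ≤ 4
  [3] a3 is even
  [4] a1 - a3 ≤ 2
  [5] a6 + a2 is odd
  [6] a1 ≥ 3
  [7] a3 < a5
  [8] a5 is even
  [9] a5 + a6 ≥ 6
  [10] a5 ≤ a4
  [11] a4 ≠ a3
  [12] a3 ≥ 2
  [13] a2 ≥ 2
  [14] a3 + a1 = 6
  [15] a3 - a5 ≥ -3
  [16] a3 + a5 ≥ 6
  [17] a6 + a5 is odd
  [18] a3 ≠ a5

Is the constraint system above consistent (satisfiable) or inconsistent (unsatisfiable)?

Satisfiable

The assignment a1 = 4, a2 = 4, a3 = 2, a4 = 5, a5 = 4, a6 = 5 works:
  constraint 4 holds since a1 - a3 = 2.
  constraint 9 holds since a5 + a6 = 9.
The rest check out directly.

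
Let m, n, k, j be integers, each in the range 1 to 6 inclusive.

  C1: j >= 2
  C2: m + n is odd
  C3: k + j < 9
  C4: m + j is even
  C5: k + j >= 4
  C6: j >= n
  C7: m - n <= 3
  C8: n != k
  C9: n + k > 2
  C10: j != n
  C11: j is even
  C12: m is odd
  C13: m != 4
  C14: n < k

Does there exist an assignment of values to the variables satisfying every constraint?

Constraint 12 makes m odd and constraint 11 makes j even, so m + j must be odd. Constraint 4 says m + j is even — contradiction.

Unsatisfiable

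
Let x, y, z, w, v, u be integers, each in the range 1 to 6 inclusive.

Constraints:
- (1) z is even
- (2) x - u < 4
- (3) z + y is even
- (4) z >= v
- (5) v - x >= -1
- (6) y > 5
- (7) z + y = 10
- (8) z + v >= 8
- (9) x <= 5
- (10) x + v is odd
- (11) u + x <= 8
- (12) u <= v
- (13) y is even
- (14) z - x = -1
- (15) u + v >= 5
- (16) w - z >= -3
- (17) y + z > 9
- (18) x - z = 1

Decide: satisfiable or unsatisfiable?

Setting (x, y, z, w, v, u) = (5, 6, 4, 4, 4, 3) satisfies everything: constraint 2: x - u = 2; constraint 5: v - x = -1, and the others follow.

Satisfiable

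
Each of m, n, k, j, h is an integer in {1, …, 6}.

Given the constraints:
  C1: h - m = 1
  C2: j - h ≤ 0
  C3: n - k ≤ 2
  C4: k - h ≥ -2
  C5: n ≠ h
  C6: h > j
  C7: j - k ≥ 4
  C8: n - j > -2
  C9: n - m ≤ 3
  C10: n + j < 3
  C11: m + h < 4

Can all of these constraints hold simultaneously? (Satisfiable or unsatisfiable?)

Constraints 2, 4, and 7 give k − h ≥ -2, h − j ≥ 0, j − k ≥ 4.
Adding all 3 inequalities: the left sides telescope to 0, and the right sides sum to (-2) + 0 + 4 = 2. So 0 ≥ 2, which is false.

Unsatisfiable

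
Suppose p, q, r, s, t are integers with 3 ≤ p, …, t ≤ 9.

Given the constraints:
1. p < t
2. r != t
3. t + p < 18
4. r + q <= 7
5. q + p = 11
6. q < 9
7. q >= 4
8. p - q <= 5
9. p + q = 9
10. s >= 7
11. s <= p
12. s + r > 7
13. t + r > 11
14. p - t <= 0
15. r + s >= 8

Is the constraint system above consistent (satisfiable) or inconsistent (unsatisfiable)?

Unsatisfiable

From constraints 10 and 11: p ≥ s ≥ 7. From constraint 7: q ≥ 4. Hence p + q ≥ 11. But constraint 9 requires p + q = 9, and 9 < 11. Contradiction.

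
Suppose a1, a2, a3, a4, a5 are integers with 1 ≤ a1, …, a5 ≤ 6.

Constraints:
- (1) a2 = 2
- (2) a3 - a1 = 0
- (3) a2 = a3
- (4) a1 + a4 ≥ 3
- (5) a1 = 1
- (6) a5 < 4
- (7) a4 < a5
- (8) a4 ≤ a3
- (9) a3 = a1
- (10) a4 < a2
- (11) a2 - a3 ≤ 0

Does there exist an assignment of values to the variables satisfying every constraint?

Unsatisfiable

Constraint 1 fixes a2 = 2 and constraint 5 fixes a1 = 1. Constraints 3 and 9 give a2 = a3 = a1, so a2 = a1. But 2 ≠ 1 — contradiction.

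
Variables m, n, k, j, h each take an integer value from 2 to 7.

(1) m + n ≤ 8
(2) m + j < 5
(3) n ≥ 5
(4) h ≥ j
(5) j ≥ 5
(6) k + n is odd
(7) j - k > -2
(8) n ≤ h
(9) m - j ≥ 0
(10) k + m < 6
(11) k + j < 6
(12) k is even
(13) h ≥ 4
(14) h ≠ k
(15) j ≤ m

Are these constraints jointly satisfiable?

Unsatisfiable

From constraints 5 and 15: m ≥ j ≥ 5. From constraint 3: n ≥ 5. Hence m + n ≥ 10. But constraint 1 requires m + n ≤ 8, and 8 < 10. Contradiction.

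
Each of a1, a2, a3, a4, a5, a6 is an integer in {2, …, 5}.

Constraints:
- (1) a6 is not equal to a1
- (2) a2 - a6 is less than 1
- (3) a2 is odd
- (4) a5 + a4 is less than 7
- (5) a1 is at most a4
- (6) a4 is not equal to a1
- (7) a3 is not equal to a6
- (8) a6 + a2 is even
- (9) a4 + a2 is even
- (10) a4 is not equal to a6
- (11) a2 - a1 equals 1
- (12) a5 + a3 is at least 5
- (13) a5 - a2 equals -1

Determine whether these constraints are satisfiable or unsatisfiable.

Setting (a1, a2, a3, a4, a5, a6) = (2, 3, 3, 3, 2, 5) satisfies everything: constraint 2: a2 - a6 = -2; constraint 4: a5 + a4 = 5, and the others follow.

Satisfiable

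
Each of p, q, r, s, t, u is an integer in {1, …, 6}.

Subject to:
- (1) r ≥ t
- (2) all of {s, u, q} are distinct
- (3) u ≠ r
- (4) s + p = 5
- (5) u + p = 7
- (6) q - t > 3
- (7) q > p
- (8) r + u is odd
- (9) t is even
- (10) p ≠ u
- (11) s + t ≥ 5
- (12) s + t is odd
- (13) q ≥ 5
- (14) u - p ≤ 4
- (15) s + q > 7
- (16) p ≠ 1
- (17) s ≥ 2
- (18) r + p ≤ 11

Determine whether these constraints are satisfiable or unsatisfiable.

The assignment p = 2, q = 6, r = 6, s = 3, t = 2, u = 5 works:
  constraint 4 holds since s + p = 5.
  constraint 5 holds since u + p = 7.
The rest check out directly.

Satisfiable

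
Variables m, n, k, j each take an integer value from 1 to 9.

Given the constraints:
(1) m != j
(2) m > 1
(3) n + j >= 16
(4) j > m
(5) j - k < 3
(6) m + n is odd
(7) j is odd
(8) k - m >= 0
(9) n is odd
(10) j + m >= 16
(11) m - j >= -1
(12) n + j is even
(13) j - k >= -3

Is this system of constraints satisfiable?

The assignment m = 8, n = 9, k = 9, j = 9 works:
  constraint 3 holds since n + j = 18.
  constraint 5 holds since j - k = 0.
  constraint 8 holds since k - m = 1.
The rest check out directly.

Satisfiable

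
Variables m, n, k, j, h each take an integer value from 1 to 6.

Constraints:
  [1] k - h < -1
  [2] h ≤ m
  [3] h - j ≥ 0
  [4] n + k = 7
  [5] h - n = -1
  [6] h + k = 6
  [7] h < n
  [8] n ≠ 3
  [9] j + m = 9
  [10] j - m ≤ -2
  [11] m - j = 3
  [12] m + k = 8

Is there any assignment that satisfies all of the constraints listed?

One satisfying assignment is m = 6, n = 5, k = 2, j = 3, h = 4.
For the less obvious constraints — constraint 1: k - h = -2; constraint 3: h - j = 1; constraint 4: n + k = 7 — and the others hold by inspection.

Satisfiable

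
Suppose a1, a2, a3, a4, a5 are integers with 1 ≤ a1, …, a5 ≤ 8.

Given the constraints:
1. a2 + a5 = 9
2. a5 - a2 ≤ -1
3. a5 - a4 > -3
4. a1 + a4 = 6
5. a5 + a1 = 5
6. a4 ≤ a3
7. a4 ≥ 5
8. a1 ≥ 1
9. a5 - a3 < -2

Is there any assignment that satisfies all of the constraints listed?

Satisfiable

Try a1 = 1, a2 = 5, a3 = 8, a4 = 5, a5 = 4.
Check constraint 1: a2 + a5 = 9; constraint 2: a5 - a2 = -1; constraint 3: a5 - a4 = -1. The remaining constraints are straightforward to verify.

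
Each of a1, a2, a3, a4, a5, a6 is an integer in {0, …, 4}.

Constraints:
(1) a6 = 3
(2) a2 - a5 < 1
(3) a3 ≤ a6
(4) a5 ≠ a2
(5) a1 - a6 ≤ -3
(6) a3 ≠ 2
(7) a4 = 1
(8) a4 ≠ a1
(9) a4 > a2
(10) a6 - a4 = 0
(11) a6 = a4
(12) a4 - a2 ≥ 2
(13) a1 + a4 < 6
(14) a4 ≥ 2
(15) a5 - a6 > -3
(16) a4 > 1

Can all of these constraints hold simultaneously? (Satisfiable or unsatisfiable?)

Unsatisfiable

Constraint 1 fixes a6 = 3 and constraint 7 fixes a4 = 1, but constraint 11 requires a6 = a4. Since 3 ≠ 1, contradiction.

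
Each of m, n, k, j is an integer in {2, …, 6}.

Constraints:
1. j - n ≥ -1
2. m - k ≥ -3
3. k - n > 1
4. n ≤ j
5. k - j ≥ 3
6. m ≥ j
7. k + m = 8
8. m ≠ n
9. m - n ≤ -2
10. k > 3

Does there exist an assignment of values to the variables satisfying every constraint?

Unsatisfiable

Constraints 1, 2, 5, and 9 give j − n ≥ -1, n − m ≥ 2, m − k ≥ -3, k − j ≥ 3.
Adding all 4 inequalities: the left sides telescope to 0, and the right sides sum to (-1) + 2 + (-3) + 3 = 1. So 0 ≥ 1, which is false.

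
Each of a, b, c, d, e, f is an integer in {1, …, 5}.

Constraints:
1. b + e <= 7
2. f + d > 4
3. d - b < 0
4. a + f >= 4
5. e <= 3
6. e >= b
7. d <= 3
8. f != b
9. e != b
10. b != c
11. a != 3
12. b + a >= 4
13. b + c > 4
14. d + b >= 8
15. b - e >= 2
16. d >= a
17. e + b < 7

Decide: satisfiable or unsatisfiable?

From constraint 7: d ≤ 3. From constraints 5 and 6: b ≤ e ≤ 3. Hence d + b ≤ 6. But constraint 14 requires d + b ≥ 8, and 8 > 6. Contradiction.

Unsatisfiable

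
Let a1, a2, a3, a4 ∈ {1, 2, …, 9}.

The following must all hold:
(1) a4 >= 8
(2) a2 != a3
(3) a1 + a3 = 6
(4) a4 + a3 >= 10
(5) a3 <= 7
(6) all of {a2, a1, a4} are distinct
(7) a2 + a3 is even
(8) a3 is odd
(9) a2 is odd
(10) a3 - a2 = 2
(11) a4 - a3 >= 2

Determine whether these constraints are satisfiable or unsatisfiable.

Satisfiable

One satisfying assignment is a1 = 3, a2 = 1, a3 = 3, a4 = 8.
For the less obvious constraints — constraint 3: a1 + a3 = 6; constraint 4: a4 + a3 = 11 — and the others hold by inspection.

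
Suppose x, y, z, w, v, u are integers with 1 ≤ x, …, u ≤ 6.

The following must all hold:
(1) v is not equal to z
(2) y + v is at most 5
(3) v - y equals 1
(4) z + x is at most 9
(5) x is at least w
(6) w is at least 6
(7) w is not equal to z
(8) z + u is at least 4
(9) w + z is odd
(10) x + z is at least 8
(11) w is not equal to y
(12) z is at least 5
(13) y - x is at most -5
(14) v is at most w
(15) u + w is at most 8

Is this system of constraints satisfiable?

From constraint 12: z ≥ 5. From constraints 5 and 6: x ≥ w ≥ 6. Hence z + x ≥ 11. But constraint 4 requires z + x ≤ 9, and 9 < 11. Contradiction.

Unsatisfiable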